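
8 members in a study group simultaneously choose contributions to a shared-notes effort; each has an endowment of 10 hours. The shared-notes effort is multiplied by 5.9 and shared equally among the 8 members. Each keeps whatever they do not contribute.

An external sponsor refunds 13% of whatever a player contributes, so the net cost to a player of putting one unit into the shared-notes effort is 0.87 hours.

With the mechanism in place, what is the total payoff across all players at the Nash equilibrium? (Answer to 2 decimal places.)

80.00 hours

Even with the mechanism, each unit contributed returns only (5.9/8) / 0.87 = 0.8477 per unit of net cost, so contributing nothing is still dominant.
Everyone keeps their endowment and the group total is 8 × 10 = 80.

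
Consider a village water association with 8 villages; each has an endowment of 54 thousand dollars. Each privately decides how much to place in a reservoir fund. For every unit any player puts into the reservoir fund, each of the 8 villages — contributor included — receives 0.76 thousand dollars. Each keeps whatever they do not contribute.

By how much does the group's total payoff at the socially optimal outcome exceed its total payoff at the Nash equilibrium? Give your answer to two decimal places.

2194.56 thousand dollars

The private return per contributed unit is 0.76 < 1, so contributing 0 is dominant for every player. At the Nash equilibrium everyone keeps their 54, and the group total is 8 × 54 = 432.
Each contributed unit returns 6.080 to the group as a whole (0.76 to each of 8 players), which exceeds 1, so the social optimum is full contribution: group total = 6.080 × 432 = 2626.56.
Efficiency loss = 2626.56 − 432 = 2194.56.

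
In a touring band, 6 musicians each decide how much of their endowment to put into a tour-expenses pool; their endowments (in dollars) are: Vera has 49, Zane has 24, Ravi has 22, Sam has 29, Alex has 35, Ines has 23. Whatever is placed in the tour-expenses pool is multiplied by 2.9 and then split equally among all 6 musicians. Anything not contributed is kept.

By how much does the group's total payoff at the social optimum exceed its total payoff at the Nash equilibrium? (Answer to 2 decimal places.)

345.80 dollars

The private return per contributed unit is 2.9/6 = 0.4833 < 1 for every player regardless of endowment, so the Nash equilibrium is zero contribution and the group total is Σ E_j = 49 + 24 + 22 + 29 + 35 + 23 = 182.
Each contributed unit returns 2.900 to the group, so the social optimum is full contribution by everyone: group total = 2.900 × 182 = 527.80.
Efficiency loss = (2.900 − 1) × 182 = 345.80.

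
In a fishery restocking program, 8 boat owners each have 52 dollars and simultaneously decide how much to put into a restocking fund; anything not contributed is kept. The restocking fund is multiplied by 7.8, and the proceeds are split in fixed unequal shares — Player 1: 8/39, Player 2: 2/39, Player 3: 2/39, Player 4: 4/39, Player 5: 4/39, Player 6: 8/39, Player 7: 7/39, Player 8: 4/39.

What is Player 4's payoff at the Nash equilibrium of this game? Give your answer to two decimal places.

A player with share s gets back 7.8·s per unit contributed, so full contribution is dominant for anyone with s > 1/7.8 = 0.1282 and zero contribution is dominant for anyone below.
Player 1, Player 6 and Player 7 clear that bar, contributing 52 each; the remaining 5 contribute 0. Total contributed: 156.
Player 4 keeps 52 and receives 7.8 × 156 × 4/39 = 124.80 from the restocking fund, for a payoff of 176.80.

176.80 dollars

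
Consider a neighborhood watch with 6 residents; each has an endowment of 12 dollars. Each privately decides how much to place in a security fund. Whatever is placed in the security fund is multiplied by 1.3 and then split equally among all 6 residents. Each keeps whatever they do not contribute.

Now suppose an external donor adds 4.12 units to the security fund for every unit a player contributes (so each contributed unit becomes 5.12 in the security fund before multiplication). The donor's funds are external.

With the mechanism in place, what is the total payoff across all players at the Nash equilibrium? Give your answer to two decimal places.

Under the mechanism each unit contributed yields 1.3 × 5.12 / 6 = 1.1093 back to its contributor per unit of net cost, which exceeds 1, making full contribution the dominant choice for everyone.
So the Nash equilibrium is full contribution by all 6; the group earns 1.3 × 5.12 × 72 = 479.23.

479.23 dollars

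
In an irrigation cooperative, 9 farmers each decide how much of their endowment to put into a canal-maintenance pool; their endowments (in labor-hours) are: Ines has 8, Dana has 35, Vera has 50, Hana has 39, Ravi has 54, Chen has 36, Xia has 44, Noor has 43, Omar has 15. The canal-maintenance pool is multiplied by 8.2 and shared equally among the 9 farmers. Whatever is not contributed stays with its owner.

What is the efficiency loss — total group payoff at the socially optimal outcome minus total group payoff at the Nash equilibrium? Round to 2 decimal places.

The private return per contributed unit is 8.2/9 = 0.9111 < 1 for every player regardless of endowment, so the Nash equilibrium is zero contribution and the group total is Σ E_j = 8 + 35 + 50 + 39 + 54 + 36 + 44 + 43 + 15 = 324.
Each contributed unit returns 8.200 to the group, so the social optimum is full contribution by everyone: group total = 8.200 × 324 = 2656.80.
Efficiency loss = (8.200 − 1) × 324 = 2332.80.

2332.80 labor-hours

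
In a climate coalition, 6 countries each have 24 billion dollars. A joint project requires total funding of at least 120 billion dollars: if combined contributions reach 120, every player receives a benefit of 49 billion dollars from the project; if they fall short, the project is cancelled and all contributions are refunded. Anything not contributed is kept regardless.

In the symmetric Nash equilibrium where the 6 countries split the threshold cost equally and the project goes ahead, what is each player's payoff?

Equal share of the threshold: 120/6 = 20.
At this profile no one gains by cutting their contribution: any cut drops the total below 120, the project is cancelled, contributions are refunded, and the deviator ends with 24, which is less than 24 − 20 + 49 = 53. Contributing more than 20 just wastes the excess. So contributing exactly 20 is a best response.
Each player's payoff: 24 − 20 + 49 = 53.

53 billion dollars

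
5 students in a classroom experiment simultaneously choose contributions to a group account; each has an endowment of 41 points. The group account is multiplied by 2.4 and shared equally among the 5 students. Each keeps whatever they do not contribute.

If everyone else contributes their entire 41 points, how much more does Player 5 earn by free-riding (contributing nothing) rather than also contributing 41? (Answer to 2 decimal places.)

21.32 points

Switching from a contribution of 41 to 0 lets Player 5 keep an extra 41 points, but lowers the group account by 41, which costs Player 5 their own share of that drop: 2.4/5 × 41 = 19.68.
Net gain = 41 − 19.68 = 21.32. The private return per contributed unit (0.4800) is below 1, so free-riding is indeed the best response regardless of what the others do.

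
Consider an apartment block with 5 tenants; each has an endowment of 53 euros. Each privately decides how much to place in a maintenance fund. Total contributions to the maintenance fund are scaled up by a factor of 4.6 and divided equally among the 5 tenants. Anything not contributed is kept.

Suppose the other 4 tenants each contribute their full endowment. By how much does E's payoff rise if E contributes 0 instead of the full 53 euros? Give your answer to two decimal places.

4.24 euros

Switching from a contribution of 53 to 0 lets E keep an extra 53 euros, but lowers the maintenance fund by 53, which costs E their own share of that drop: 4.6/5 × 53 = 48.76.
Net gain = 53 − 48.76 = 4.24. The private return per contributed unit (0.9200) is below 1, so free-riding is indeed the best response regardless of what the others do.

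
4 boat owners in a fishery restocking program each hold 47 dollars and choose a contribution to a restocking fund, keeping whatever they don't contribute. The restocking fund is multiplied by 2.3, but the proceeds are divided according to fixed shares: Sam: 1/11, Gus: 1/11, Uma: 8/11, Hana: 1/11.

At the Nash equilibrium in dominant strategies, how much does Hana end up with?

56.83 dollars

Each unit j contributes comes back to j as 2.3 × (j's share), so j prefers to contribute only if that share exceeds 1/2.3 = 0.4348; otherwise keeping the unit dominates.
Uma alone (share 8/11) is above the threshold, contributing 47; the remaining 3 contribute 0. Total contributed: 47.
Hana keeps 47 and receives 2.3 × 47 × 1/11 = 9.83 from the restocking fund, for a payoff of 56.83.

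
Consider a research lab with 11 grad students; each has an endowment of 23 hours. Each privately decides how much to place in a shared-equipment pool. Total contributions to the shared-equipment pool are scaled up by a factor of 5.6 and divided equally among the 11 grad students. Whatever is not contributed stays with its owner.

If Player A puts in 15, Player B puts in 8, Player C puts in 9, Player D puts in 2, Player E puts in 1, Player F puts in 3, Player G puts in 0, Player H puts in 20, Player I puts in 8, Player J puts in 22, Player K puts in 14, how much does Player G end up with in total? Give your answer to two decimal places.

Total contributed: 15 + 8 + 9 + 2 + 1 + 3 + 0 + 20 + 8 + 22 + 14 = 102.
Each receives 5.6 × 102 / 11 = 51.93 from the shared-equipment pool.
Player G keeps 23 − 0 = 23, so Player G's payoff is 23 + 51.93 = 74.93.

74.93 hours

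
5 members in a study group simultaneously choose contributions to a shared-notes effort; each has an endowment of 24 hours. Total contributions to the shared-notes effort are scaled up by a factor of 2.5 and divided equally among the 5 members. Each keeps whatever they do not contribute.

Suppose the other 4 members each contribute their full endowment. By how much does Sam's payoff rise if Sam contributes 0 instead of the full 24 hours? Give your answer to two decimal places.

Switching from a contribution of 24 to 0 lets Sam keep an extra 24 hours, but lowers the shared-notes effort by 24, which costs Sam their own share of that drop: 2.5/5 × 24 = 12.00.
Net gain = 24 − 12.00 = 12.00. The private return per contributed unit (0.5000) is below 1, so free-riding is indeed the best response regardless of what the others do.

12.00 hours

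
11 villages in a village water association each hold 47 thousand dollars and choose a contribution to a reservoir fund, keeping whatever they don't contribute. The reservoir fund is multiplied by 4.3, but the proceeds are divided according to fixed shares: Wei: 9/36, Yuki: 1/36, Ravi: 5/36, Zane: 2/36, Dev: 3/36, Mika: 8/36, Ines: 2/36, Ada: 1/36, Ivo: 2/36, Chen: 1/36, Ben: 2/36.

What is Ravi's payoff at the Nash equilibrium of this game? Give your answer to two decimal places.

Each unit j contributes comes back to j as 4.3 × (j's share), so j prefers to contribute only if that share exceeds 1/4.3 = 0.2326; otherwise keeping the unit dominates.
Wei alone (share 9/36) is above the threshold, contributing 47; the remaining 10 contribute 0. Total contributed: 47.
Ravi keeps 47 and receives 4.3 × 47 × 5/36 = 28.07 from the reservoir fund, for a payoff of 75.07.

75.07 thousand dollars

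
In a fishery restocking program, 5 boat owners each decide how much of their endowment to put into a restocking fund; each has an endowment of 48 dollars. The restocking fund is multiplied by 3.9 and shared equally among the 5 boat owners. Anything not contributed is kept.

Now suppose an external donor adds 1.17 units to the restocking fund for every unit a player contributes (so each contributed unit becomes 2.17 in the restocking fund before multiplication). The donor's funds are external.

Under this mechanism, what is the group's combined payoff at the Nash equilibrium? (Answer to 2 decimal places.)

2031.12 dollars

Under the mechanism each unit contributed yields 3.9 × 2.17 / 5 = 1.6926 back to its contributor per unit of net cost, which exceeds 1, making full contribution the dominant choice for everyone.
At the Nash equilibrium everyone contributes 48. Group total payoff = 3.9 × 2.17 × 240 = 2031.12.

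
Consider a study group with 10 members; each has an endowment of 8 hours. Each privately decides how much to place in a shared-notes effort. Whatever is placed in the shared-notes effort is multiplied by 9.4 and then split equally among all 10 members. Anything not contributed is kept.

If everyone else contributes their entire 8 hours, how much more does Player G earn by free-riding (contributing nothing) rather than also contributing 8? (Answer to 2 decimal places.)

0.48 hours

Switching from a contribution of 8 to 0 lets Player G keep an extra 8 hours, but lowers the shared-notes effort by 8, which costs Player G their own share of that drop: 9.4/10 × 8 = 7.52.
Net gain = 8 − 7.52 = 0.48. The private return per contributed unit (0.9400) is below 1, so free-riding is indeed the best response regardless of what the others do.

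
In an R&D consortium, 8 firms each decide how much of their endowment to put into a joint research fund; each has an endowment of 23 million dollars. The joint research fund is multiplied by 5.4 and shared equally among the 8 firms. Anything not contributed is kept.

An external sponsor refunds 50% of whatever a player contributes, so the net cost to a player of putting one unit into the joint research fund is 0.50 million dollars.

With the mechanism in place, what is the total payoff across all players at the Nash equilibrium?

1085.60 million dollars

Under the mechanism each unit contributed yields (5.4/8) / 0.50 = 1.3500 back to its contributor per unit of net cost, which exceeds 1, making full contribution the dominant choice for everyone.
At the Nash equilibrium everyone contributes 23. Group total payoff = 8 × (23 × 0.50 + 5.4 × 23) = 1085.60.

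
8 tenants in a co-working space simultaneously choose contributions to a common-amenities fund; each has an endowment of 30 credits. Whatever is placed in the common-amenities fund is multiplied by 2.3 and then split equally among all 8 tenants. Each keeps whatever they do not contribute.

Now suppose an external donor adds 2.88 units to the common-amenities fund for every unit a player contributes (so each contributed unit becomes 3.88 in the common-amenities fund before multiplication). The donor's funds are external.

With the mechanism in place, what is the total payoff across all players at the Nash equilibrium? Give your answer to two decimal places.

Under the mechanism each unit contributed yields 2.3 × 3.88 / 8 = 1.1155 back to its contributor per unit of net cost, which exceeds 1, making full contribution the dominant choice for everyone.
So the Nash equilibrium is full contribution by all 8; the group earns 2.3 × 3.88 × 240 = 2141.76.

2141.76 credits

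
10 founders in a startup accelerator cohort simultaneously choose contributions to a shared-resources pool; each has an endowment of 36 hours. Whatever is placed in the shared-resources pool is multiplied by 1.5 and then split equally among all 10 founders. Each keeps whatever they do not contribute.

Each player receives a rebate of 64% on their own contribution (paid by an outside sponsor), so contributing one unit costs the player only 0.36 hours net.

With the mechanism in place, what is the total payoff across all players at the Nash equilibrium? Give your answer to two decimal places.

The effective private return is (1.5/10) / 0.36 = 0.4167, which is still under 1, so the mechanism doesn't change anyone's dominant strategy: zero contribution.
Everyone keeps their endowment and the group total is 10 × 36 = 360.

360.00 hours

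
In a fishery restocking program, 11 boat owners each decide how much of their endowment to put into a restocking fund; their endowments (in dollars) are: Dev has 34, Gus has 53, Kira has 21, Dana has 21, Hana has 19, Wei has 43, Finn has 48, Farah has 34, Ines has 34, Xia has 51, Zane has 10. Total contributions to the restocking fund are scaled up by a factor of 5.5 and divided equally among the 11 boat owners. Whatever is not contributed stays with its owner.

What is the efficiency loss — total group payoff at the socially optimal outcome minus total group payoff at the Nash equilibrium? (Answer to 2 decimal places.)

1656.00 dollars

The private return per contributed unit is 5.5/11 = 0.5000 < 1 for every player regardless of endowment, so the Nash equilibrium is zero contribution and the group total is Σ E_j = 34 + 53 + 21 + 21 + 19 + 43 + 48 + 34 + 34 + 51 + 10 = 368.
Each contributed unit returns 5.500 to the group, so the social optimum is full contribution by everyone: group total = 5.500 × 368 = 2024.00.
Efficiency loss = (5.500 − 1) × 368 = 1656.00.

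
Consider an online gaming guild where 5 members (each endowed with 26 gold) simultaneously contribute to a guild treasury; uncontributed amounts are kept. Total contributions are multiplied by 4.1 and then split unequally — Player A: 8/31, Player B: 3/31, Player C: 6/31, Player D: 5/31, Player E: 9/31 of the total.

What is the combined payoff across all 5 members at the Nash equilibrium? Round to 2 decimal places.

For player j, contributing a unit is worthwhile iff 4.1 × (j's share) ≥ 1, i.e. iff j's share is at least 0.2439.
The shares above 0.2439 belong to Player A and Player E, contributing 26 each; the remaining 3 contribute 0. Total contributed: 52.
The guild treasury pays out 4.1 × 52 = 213.20 in total (split across the unequal shares, but the aggregate is all that matters for the group sum).
The 3 free-riders keep 26 each, adding 78. Group total = 78 + 213.20 = 291.20.

291.20 gold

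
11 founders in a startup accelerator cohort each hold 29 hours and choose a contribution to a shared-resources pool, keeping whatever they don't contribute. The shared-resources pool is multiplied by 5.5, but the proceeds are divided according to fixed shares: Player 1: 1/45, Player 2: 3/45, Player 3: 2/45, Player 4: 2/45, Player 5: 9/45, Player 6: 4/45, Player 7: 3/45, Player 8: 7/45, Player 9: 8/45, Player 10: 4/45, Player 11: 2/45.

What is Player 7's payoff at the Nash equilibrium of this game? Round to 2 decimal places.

39.63 hours

Each unit j contributes comes back to j as 5.5 × (j's share), so j prefers to contribute only if that share exceeds 1/5.5 = 0.1818; otherwise keeping the unit dominates.
Only Player 5 (9/45) clears that bar, contributing 29; the remaining 10 contribute 0. Total contributed: 29.
Player 7 keeps 29 and receives 5.5 × 29 × 3/45 = 10.63 from the shared-resources pool, for a payoff of 39.63.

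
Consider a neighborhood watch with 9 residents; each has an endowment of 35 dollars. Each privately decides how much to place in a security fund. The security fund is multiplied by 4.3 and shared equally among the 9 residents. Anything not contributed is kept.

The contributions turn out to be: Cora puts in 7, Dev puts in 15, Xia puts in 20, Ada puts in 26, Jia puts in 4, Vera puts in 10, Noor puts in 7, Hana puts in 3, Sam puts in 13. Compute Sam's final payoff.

Total contributed: 7 + 15 + 20 + 26 + 4 + 10 + 7 + 3 + 13 = 105.
Each receives 4.3 × 105 / 9 = 50.17 from the security fund.
Sam keeps 35 − 13 = 22, so Sam's payoff is 22 + 50.17 = 72.17.

72.17 dollars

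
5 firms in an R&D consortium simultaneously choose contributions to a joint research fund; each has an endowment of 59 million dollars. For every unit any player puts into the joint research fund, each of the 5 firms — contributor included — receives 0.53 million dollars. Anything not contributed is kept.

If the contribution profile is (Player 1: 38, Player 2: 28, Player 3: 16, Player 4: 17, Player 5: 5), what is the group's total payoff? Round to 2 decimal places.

466.60 million dollars

Total contributed: 38 + 28 + 16 + 17 + 5 = 104; total kept: 5 × 59 − 104 = 191.
The joint research fund pays out 0.53 × 5 × 104 = 275.60 in aggregate.
Group total = 191 + 275.60 = 466.60.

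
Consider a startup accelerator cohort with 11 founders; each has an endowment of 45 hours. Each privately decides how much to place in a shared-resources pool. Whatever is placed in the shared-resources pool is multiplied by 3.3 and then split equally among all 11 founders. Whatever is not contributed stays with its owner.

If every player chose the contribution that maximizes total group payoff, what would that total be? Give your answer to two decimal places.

1633.50 hours

Each contributed unit returns 3.300 to the group as a whole (0.3000 to each of 11 players), which exceeds 1, so the social optimum is full contribution: group total = 3.300 × 495 = 1633.50.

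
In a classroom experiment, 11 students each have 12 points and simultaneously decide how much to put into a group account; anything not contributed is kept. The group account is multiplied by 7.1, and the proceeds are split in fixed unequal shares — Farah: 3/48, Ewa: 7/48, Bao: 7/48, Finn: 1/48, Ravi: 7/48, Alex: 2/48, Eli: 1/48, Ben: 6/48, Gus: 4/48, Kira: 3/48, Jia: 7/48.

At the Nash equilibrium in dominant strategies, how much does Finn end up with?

19.10 points

Each unit j contributes comes back to j as 7.1 × (j's share), so j prefers to contribute only if that share exceeds 1/7.1 = 0.1408; otherwise keeping the unit dominates.
The shares above 0.1408 belong to Ewa, Bao, Ravi and Jia, contributing 12 each; the remaining 7 contribute 0. Total contributed: 48.
Finn keeps 12 and receives 7.1 × 48 × 1/48 = 7.10 from the group account, for a payoff of 19.10.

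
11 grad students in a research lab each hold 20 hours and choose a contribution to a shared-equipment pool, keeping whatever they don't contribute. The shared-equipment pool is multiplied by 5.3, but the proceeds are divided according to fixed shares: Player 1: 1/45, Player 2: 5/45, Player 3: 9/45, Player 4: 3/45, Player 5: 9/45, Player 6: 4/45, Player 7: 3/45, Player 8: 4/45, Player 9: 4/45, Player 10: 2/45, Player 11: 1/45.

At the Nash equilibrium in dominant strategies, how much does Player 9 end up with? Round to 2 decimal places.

For player j, contributing a unit is worthwhile iff 5.3 × (j's share) ≥ 1, i.e. iff j's share is at least 0.1887.
Player 3 and Player 5 clear that bar, contributing 20 each; the remaining 9 contribute 0. Total contributed: 40.
Player 9 keeps 20 and receives 5.3 × 40 × 4/45 = 18.84 from the shared-equipment pool, for a payoff of 38.84.

38.84 hours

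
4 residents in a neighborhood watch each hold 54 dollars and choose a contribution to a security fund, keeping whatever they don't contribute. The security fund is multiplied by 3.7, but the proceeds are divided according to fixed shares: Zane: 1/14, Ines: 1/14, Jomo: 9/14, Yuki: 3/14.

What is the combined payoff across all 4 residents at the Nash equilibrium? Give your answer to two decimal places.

Each unit j contributes comes back to j as 3.7 × (j's share), so j prefers to contribute only if that share exceeds 1/3.7 = 0.2703; otherwise keeping the unit dominates.
The only share above 0.2703 is Jomo's 9/14, contributing 54; the remaining 3 contribute 0. Total contributed: 54.
The security fund pays out 3.7 × 54 = 199.80 in total (split across the unequal shares, but the aggregate is all that matters for the group sum).
The 3 free-riders keep 54 each, adding 162. Group total = 162 + 199.80 = 361.80.

361.80 dollars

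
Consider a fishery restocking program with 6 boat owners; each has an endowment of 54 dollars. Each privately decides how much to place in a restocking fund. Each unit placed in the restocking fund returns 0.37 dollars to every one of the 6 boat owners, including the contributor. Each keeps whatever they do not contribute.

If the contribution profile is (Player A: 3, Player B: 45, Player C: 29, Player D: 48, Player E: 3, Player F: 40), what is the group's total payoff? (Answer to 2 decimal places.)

528.96 dollars

Total contributed: 3 + 45 + 29 + 48 + 3 + 40 = 168; total kept: 6 × 54 − 168 = 156.
The restocking fund pays out 0.37 × 6 × 168 = 372.96 in aggregate.
Group total = 156 + 372.96 = 528.96.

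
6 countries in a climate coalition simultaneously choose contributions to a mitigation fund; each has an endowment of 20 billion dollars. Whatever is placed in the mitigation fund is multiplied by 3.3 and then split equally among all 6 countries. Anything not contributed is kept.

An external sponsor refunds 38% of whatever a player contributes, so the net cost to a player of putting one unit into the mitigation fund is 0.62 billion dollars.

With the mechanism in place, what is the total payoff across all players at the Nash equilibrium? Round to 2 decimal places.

120.00 billion dollars

With the mechanism, a contributed unit returns (3.3/6) / 0.62 = 0.8871 per unit of net cost — still below 1 — so contributing 0 remains dominant for every player.
At the Nash equilibrium no one contributes; group total payoff = 6 × 20 = 120.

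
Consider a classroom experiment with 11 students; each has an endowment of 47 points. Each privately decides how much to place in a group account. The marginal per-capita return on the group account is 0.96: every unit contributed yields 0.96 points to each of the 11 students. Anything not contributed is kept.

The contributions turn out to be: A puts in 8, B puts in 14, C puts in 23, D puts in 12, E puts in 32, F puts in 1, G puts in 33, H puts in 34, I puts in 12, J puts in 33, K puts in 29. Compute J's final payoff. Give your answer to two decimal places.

Total contributed: 8 + 14 + 23 + 12 + 32 + 1 + 33 + 34 + 12 + 33 + 29 = 231.
Each receives 0.96 × 231 = 221.76 from the group account.
J keeps 47 − 33 = 14, so J's payoff is 14 + 221.76 = 235.76.

235.76 points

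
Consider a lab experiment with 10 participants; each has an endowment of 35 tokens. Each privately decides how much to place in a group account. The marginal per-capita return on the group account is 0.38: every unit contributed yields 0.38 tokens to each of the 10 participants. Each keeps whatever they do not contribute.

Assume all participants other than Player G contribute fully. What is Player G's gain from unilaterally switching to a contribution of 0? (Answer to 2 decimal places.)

21.70 tokens

Switching from a contribution of 35 to 0 lets Player G keep an extra 35 tokens, but lowers the group account by 35, which costs Player G their own share of that drop: 0.38 × 35 = 13.30.
Net gain = 35 − 13.30 = 21.70. The private return per contributed unit (0.38) is below 1, so free-riding is indeed the best response regardless of what the others do.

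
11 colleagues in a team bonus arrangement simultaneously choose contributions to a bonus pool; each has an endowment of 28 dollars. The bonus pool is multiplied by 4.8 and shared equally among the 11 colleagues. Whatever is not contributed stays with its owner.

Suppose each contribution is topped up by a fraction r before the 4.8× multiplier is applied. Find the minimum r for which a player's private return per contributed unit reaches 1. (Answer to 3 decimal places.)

1.292

With matching at rate r, one contributed unit becomes (1 + r) in the bonus pool and returns 4.8 × (1 + r) / 11 to the contributor.
Setting this equal to 1: 1 + r = 11/4.8 = 2.2917.
So the minimum matching rate is r = 2.2917 − 1 = 1.292.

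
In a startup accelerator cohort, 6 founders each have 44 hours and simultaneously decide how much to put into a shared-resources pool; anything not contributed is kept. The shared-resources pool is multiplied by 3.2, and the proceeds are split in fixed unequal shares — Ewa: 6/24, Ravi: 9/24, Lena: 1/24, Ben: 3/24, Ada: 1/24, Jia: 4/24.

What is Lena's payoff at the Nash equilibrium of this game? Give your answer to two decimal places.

49.87 hours

Each unit j contributes comes back to j as 3.2 × (j's share), so j prefers to contribute only if that share exceeds 1/3.2 = 0.3125; otherwise keeping the unit dominates.
Only Ravi (9/24) clears that bar, contributing 44; the remaining 5 contribute 0. Total contributed: 44.
Lena keeps 44 and receives 3.2 × 44 × 1/24 = 5.87 from the shared-resources pool, for a payoff of 49.87.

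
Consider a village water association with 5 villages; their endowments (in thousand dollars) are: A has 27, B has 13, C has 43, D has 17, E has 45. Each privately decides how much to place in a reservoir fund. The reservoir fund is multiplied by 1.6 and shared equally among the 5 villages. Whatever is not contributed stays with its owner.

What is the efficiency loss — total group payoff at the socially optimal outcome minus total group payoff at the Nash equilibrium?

The private return per contributed unit is 1.6/5 = 0.3200 < 1 for every player regardless of endowment, so the Nash equilibrium is zero contribution and the group total is Σ E_j = 27 + 13 + 43 + 17 + 45 = 145.
Each contributed unit returns 1.600 to the group, so the social optimum is full contribution by everyone: group total = 1.600 × 145 = 232.00.
Efficiency loss = (1.600 − 1) × 145 = 87.00.

87.00 thousand dollars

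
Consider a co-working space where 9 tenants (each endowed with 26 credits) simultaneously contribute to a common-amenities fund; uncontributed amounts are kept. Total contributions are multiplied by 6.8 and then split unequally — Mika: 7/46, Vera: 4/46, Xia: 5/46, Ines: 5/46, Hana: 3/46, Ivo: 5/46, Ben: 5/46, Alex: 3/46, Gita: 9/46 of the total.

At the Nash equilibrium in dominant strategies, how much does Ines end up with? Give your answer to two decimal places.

For player j, contributing a unit is worthwhile iff 6.8 × (j's share) ≥ 1, i.e. iff j's share is at least 0.1471.
Mika and Gita are above the threshold, contributing 26 each; the remaining 7 contribute 0. Total contributed: 52.
Ines keeps 26 and receives 6.8 × 52 × 5/46 = 38.43 from the common-amenities fund, for a payoff of 64.43.

64.43 credits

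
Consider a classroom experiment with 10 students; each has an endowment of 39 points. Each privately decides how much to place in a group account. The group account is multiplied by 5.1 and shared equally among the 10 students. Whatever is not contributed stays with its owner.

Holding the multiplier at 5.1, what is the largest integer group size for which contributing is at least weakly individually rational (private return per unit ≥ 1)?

Private return per unit is 5.1/(group size), which is ≥ 1 whenever the group size is ≤ 5.1.
The largest such integer is 5.

5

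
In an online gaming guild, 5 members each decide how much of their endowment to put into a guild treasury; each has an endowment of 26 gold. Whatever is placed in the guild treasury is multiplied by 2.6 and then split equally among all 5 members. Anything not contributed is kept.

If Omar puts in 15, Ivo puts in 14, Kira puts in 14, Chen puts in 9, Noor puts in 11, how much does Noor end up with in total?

47.76 gold

Total contributed: 15 + 14 + 14 + 9 + 11 = 63.
Each receives 2.6 × 63 / 5 = 32.76 from the guild treasury.
Noor keeps 26 − 11 = 15, so Noor's payoff is 15 + 32.76 = 47.76.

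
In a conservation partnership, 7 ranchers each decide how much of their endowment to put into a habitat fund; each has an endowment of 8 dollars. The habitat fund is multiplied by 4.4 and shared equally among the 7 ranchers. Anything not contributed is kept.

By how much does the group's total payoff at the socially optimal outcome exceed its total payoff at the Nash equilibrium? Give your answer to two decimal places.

190.40 dollars

Each contributed unit returns 4.4/7 = 0.6286 to its contributor — below 1 — so contributing 0 is dominant for every player. At the Nash equilibrium everyone keeps their 8, and the group total is 7 × 8 = 56.
Each contributed unit returns 4.400 to the group as a whole (0.6286 to each of 7 players), which exceeds 1, so the social optimum is full contribution: group total = 4.400 × 56 = 246.40.
Efficiency loss = 246.40 − 56 = 190.40.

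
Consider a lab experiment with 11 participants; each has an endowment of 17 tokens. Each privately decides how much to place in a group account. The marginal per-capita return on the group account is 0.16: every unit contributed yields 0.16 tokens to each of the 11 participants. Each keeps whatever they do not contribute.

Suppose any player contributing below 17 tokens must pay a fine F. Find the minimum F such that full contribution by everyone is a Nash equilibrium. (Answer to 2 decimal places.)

14.28 tokens

Given the others contribute fully, the best deviation is to contribute 0 (any partial contribution still incurs the fine and gives up units whose private return 0.16 is below 1).
Deviating from 17 to 0 saves 17 tokens but forfeits the deviator's share of the drop in the group account: 0.16 × 17 = 2.72.
So the deviation gain is 17 − 2.72 = 14.28, and the fine must be at least 14.28 tokens to wipe it out.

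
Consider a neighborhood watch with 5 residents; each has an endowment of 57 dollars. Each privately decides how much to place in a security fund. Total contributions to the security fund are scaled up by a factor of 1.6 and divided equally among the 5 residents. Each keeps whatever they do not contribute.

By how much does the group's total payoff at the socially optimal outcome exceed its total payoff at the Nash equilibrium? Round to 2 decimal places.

171.00 dollars

Each contributed unit returns 1.6/5 = 0.3200 to its contributor — below 1 — so contributing 0 is dominant for every player. At the Nash equilibrium everyone keeps their 57, and the group total is 5 × 57 = 285.
Each contributed unit returns 1.600 to the group as a whole (0.3200 to each of 5 players), which exceeds 1, so the social optimum is full contribution: group total = 1.600 × 285 = 456.00.
Efficiency loss = 456.00 − 285 = 171.00.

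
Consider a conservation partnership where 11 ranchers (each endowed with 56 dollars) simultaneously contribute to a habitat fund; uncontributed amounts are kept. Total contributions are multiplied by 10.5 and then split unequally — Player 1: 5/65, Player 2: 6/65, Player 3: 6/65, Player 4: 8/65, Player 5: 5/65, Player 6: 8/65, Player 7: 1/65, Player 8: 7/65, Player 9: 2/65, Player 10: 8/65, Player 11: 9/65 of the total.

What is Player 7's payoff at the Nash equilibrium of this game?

101.23 dollars

A player with share s gets back 10.5·s per unit contributed, so full contribution is dominant for anyone with s > 1/10.5 = 0.0952 and zero contribution is dominant for anyone below.
Player 4, Player 6, Player 8, Player 10 and Player 11 are above the threshold, contributing 56 each; the remaining 6 contribute 0. Total contributed: 280.
Player 7 keeps 56 and receives 10.5 × 280 × 1/65 = 45.23 from the habitat fund, for a payoff of 101.23.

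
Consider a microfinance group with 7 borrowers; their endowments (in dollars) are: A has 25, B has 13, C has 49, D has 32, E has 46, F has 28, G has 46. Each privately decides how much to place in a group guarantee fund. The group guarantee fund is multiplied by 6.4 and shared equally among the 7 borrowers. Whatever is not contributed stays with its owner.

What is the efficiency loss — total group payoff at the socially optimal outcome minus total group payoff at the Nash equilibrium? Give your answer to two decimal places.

1290.60 dollars

The private return per contributed unit is 6.4/7 = 0.9143 < 1 for every player regardless of endowment, so the Nash equilibrium is zero contribution and the group total is Σ E_j = 25 + 13 + 49 + 32 + 46 + 28 + 46 = 239.
Each contributed unit returns 6.400 to the group, so the social optimum is full contribution by everyone: group total = 6.400 × 239 = 1529.60.
Efficiency loss = (6.400 − 1) × 239 = 1290.60.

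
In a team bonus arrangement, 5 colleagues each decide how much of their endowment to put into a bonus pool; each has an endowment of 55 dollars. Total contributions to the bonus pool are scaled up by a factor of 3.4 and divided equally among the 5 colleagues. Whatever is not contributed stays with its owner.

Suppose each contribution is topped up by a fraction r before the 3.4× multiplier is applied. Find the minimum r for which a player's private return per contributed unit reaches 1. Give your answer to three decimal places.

0.471

With matching at rate r, one contributed unit becomes (1 + r) in the bonus pool and returns 3.4 × (1 + r) / 5 to the contributor.
Setting this equal to 1: 1 + r = 5/3.4 = 1.4706.
So the minimum matching rate is r = 1.4706 − 1 = 0.471.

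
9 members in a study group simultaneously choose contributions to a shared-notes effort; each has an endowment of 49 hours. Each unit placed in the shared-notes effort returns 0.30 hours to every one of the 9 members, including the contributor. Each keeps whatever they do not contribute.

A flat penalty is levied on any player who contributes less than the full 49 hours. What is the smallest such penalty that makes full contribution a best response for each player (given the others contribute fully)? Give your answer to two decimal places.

34.30 hours

Given the others contribute fully, the best deviation is to contribute 0 (any partial contribution still incurs the fine and gives up units whose private return 0.30 is below 1).
Deviating from 49 to 0 saves 49 hours but forfeits the deviator's share of the drop in the shared-notes effort: 0.30 × 49 = 14.70.
So the deviation gain is 49 − 14.70 = 34.30, and the fine must be at least 34.30 hours to wipe it out.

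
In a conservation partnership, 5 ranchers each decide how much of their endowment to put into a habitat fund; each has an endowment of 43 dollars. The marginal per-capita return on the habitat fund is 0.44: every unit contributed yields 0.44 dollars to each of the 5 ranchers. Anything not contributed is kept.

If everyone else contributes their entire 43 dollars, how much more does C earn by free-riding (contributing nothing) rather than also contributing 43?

24.08 dollars

Switching from a contribution of 43 to 0 lets C keep an extra 43 dollars, but lowers the habitat fund by 43, which costs C their own share of that drop: 0.44 × 43 = 18.92.
Net gain = 43 − 18.92 = 24.08. The private return per contributed unit (0.44) is below 1, so free-riding is indeed the best response regardless of what the others do.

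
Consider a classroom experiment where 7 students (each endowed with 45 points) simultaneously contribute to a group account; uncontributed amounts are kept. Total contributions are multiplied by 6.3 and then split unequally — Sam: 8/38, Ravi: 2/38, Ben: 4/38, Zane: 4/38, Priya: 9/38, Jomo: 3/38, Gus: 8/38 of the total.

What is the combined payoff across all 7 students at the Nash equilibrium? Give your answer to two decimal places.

1030.50 points

A player with share s gets back 6.3·s per unit contributed, so full contribution is dominant for anyone with s > 1/6.3 = 0.1587 and zero contribution is dominant for anyone below.
The shares above 0.1587 belong to Sam, Priya and Gus, contributing 45 each; the remaining 4 contribute 0. Total contributed: 135.
The group account pays out 6.3 × 135 = 850.50 in total (split across the unequal shares, but the aggregate is all that matters for the group sum).
The 4 free-riders keep 45 each, adding 180. Group total = 180 + 850.50 = 1030.50.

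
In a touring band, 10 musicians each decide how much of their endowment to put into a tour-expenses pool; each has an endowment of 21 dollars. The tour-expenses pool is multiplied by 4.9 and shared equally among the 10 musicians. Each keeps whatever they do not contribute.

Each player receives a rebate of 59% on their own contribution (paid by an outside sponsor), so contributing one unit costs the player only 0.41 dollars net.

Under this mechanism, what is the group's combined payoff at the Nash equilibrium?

Under the mechanism each unit contributed yields (4.9/10) / 0.41 = 1.1951 back to its contributor per unit of net cost, which exceeds 1, making full contribution the dominant choice for everyone.
So the Nash equilibrium is full contribution by all 10; the group earns 10 × (21 × 0.59 + 4.9 × 21) = 1152.90.

1152.90 dollars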